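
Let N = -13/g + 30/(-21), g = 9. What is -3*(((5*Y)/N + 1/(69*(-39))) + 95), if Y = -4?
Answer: -49662224/162357 ≈ -305.88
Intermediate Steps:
N = -181/63 (N = -13/9 + 30/(-21) = -13*⅑ + 30*(-1/21) = -13/9 - 10/7 = -181/63 ≈ -2.8730)
-3*(((5*Y)/N + 1/(69*(-39))) + 95) = -3*(((5*(-4))/(-181/63) + 1/(69*(-39))) + 95) = -3*((-20*(-63/181) + (1/69)*(-1/39)) + 95) = -3*((1260/181 - 1/2691) + 95) = -3*(3390479/487071 + 95) = -3*49662224/487071 = -49662224/162357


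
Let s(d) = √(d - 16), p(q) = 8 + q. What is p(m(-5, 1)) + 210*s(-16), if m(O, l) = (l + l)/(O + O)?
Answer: 39/5 + 840*I*√2 ≈ 7.8 + 1187.9*I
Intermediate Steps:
m(O, l) = l/O (m(O, l) = (2*l)/((2*O)) = (2*l)*(1/(2*O)) = l/O)
s(d) = √(-16 + d)
p(m(-5, 1)) + 210*s(-16) = (8 + 1/(-5)) + 210*√(-16 - 16) = (8 + 1*(-⅕)) + 210*√(-32) = (8 - ⅕) + 210*(4*I*√2) = 39/5 + 840*I*√2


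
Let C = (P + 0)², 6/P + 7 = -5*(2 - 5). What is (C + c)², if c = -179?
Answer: 8151025/256 ≈ 31840.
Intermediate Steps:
P = ¾ (P = 6/(-7 - 5*(2 - 5)) = 6/(-7 - 5*(-3)) = 6/(-7 + 15) = 6/8 = 6*(⅛) = ¾ ≈ 0.75000)
C = 9/16 (C = (¾ + 0)² = (¾)² = 9/16 ≈ 0.56250)
(C + c)² = (9/16 - 179)² = (-2855/16)² = 8151025/256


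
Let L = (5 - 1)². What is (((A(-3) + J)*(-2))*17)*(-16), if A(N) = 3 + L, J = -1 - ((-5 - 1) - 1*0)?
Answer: 13056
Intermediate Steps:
L = 16 (L = 4² = 16)
J = 5 (J = -1 - (-6 + 0) = -1 - 1*(-6) = -1 + 6 = 5)
A(N) = 19 (A(N) = 3 + 16 = 19)
(((A(-3) + J)*(-2))*17)*(-16) = (((19 + 5)*(-2))*17)*(-16) = ((24*(-2))*17)*(-16) = -48*17*(-16) = -816*(-16) = 13056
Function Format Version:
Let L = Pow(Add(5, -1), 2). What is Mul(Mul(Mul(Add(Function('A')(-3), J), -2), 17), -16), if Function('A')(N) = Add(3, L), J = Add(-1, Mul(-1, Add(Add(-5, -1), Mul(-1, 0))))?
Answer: 13056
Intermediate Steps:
L = 16 (L = Pow(4, 2) = 16)
J = 5 (J = Add(-1, Mul(-1, Add(-6, 0))) = Add(-1, Mul(-1, -6)) = Add(-1, 6) = 5)
Function('A')(N) = 19 (Function('A')(N) = Add(3, 16) = 19)
Mul(Mul(Mul(Add(Function('A')(-3), J), -2), 17), -16) = Mul(Mul(Mul(Add(19, 5), -2), 17), -16) = Mul(Mul(Mul(24, -2), 17), -16) = Mul(Mul(-48, 17), -16) = Mul(-816, -16) = 13056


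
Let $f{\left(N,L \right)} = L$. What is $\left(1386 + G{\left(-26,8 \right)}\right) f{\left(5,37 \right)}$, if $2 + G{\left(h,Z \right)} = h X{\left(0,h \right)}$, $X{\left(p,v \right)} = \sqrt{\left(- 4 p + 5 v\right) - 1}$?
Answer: $51208 - 962 i \sqrt{131} \approx 51208.0 - 11011.0 i$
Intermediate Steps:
$X{\left(p,v \right)} = \sqrt{-1 - 4 p + 5 v}$
$G{\left(h,Z \right)} = -2 + h \sqrt{-1 + 5 h}$ ($G{\left(h,Z \right)} = -2 + h \sqrt{-1 - 0 + 5 h} = -2 + h \sqrt{-1 + 0 + 5 h} = -2 + h \sqrt{-1 + 5 h}$)
$\left(1386 + G{\left(-26,8 \right)}\right) f{\left(5,37 \right)} = \left(1386 - \left(2 + 26 \sqrt{-1 + 5 \left(-26\right)}\right)\right) 37 = \left(1386 - \left(2 + 26 \sqrt{-1 - 130}\right)\right) 37 = \left(1386 - \left(2 + 26 \sqrt{-131}\right)\right) 37 = \left(1386 - \left(2 + 26 i \sqrt{131}\right)\right) 37 = \left(1384 - 26 i \sqrt{131}\right) 37 = 51208 - 962 i \sqrt{131}$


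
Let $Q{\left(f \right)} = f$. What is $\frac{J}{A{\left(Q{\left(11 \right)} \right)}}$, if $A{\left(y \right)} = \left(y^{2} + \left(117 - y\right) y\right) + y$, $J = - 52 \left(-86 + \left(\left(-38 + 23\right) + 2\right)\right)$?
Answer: $\frac{234}{59} \approx 3.9661$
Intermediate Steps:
$J = 5148$ ($J = - 52 \left(-86 + \left(-15 + 2\right)\right) = - 52 \left(-86 - 13\right) = \left(-52\right) \left(-99\right) = 5148$)
$A{\left(y \right)} = y + y^{2} + y \left(117 - y\right)$ ($A{\left(y \right)} = \left(y^{2} + y \left(117 - y\right)\right) + y = y + y^{2} + y \left(117 - y\right)$)
$\frac{J}{A{\left(Q{\left(11 \right)} \right)}} = \frac{5148}{118 \cdot 11} = \frac{5148}{1298} = 5148 \cdot \frac{1}{1298} = \frac{234}{59}$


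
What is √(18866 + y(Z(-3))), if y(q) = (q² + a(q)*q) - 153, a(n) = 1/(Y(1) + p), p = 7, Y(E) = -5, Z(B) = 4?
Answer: √18731 ≈ 136.86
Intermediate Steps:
a(n) = ½ (a(n) = 1/(-5 + 7) = 1/2 = ½)
y(q) = -153 + q² + q/2 (y(q) = (q² + q/2) - 153 = -153 + q² + q/2)
√(18866 + y(Z(-3))) = √(18866 + (-153 + 4² + (½)*4)) = √(18866 + (-153 + 16 + 2)) = √(18866 - 135) = √18731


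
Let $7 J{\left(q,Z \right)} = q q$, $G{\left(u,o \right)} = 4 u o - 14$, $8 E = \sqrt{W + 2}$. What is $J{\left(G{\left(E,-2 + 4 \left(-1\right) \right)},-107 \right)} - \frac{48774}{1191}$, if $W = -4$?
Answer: $- \frac{43140}{2779} + 12 i \sqrt{2} \approx -15.524 + 16.971 i$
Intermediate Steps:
$E = \frac{i \sqrt{2}}{8}$ ($E = \frac{\sqrt{-4 + 2}}{8} = \frac{\sqrt{-2}}{8} = \frac{i \sqrt{2}}{8} \approx 0.17678 i$)
$G{\left(u,o \right)} = -14 + 4 o u$ ($G{\left(u,o \right)} = 4 o u - 14 = -14 + 4 o u$)
$J{\left(q,Z \right)} = \frac{q^{2}}{7}$ ($J{\left(q,Z \right)} = \frac{q q}{7} = \frac{q^{2}}{7}$)
$J{\left(G{\left(E,-2 + 4 \left(-1\right) \right)},-107 \right)} - \frac{48774}{1191} = \frac{\left(-14 + 4 \left(-2 + 4 \left(-1\right)\right) \frac{i \sqrt{2}}{8}\right)^{2}}{7} - \frac{48774}{1191} = \frac{\left(-14 + 4 \left(-2 - 4\right) \frac{i \sqrt{2}}{8}\right)^{2}}{7} - 48774 \cdot \frac{1}{1191} = \frac{\left(-14 + 4 \left(-6\right) \frac{i \sqrt{2}}{8}\right)^{2}}{7} - \frac{16258}{397} = \frac{\left(-14 - 3 i \sqrt{2}\right)^{2}}{7} - \frac{16258}{397} = - \frac{16258}{397} + \frac{\left(-14 - 3 i \sqrt{2}\right)^{2}}{7}$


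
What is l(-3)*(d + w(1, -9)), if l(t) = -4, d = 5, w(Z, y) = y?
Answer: 16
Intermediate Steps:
l(-3)*(d + w(1, -9)) = -4*(5 - 9) = -4*(-4) = 16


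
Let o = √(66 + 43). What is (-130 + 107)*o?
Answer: -23*√109 ≈ -240.13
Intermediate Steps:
o = √109 ≈ 10.440
(-130 + 107)*o = (-130 + 107)*√109 = -23*√109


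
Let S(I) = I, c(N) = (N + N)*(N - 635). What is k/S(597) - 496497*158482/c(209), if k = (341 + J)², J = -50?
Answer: 2610584666447/5905922 ≈ 4.4203e+5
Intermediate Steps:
c(N) = 2*N*(-635 + N) (c(N) = (2*N)*(-635 + N) = 2*N*(-635 + N))
k = 84681 (k = (341 - 50)² = 291² = 84681)
k/S(597) - 496497*158482/c(209) = 84681/597 - 496497*79241/(209*(-635 + 209)) = 84681*(1/597) - 496497/((2*209*(-426))*(1/158482)) = 28227/199 - 496497/((-178068*1/158482)) = 28227/199 - 496497/(-89034/79241) = 28227/199 - 496497*(-79241/89034) = 28227/199 + 13114306259/29678 = 2610584666447/5905922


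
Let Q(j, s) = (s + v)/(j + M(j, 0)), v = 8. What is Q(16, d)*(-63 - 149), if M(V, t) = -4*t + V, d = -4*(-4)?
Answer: -159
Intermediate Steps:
d = 16
M(V, t) = V - 4*t
Q(j, s) = (8 + s)/(2*j) (Q(j, s) = (s + 8)/(j + (j - 4*0)) = (8 + s)/(j + (j + 0)) = (8 + s)/(j + j) = (8 + s)/((2*j)) = (8 + s)*(1/(2*j)) = (8 + s)/(2*j))
Q(16, d)*(-63 - 149) = ((½)*(8 + 16)/16)*(-63 - 149) = ((½)*(1/16)*24)*(-212) = (¾)*(-212) = -159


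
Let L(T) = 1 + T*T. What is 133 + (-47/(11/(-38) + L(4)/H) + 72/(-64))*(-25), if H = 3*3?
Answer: 3919883/4376 ≈ 895.77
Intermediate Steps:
H = 9
L(T) = 1 + T**2
133 + (-47/(11/(-38) + L(4)/H) + 72/(-64))*(-25) = 133 + (-47/(11/(-38) + (1 + 4**2)/9) + 72/(-64))*(-25) = 133 + (-47/(11*(-1/38) + (1 + 16)*(1/9)) + 72*(-1/64))*(-25) = 133 + (-47/(-11/38 + 17*(1/9)) - 9/8)*(-25) = 133 + (-47/(-11/38 + 17/9) - 9/8)*(-25) = 133 + (-47/547/342 - 9/8)*(-25) = 133 + (-47*342/547 - 9/8)*(-25) = 133 + (-16074/547 - 9/8)*(-25) = 133 - 133515/4376*(-25) = 133 + 3337875/4376 = 3919883/4376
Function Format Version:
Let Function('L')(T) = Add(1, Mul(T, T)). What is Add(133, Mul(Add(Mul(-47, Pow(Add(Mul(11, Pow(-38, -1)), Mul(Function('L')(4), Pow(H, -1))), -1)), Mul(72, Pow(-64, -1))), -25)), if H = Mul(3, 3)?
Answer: Rational(3919883, 4376) ≈ 895.77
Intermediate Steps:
H = 9
Function('L')(T) = Add(1, Pow(T, 2))
Add(133, Mul(Add(Mul(-47, Pow(Add(Mul(11, Pow(-38, -1)), Mul(Function('L')(4), Pow(H, -1))), -1)), Mul(72, Pow(-64, -1))), -25)) = Add(133, Mul(Add(Mul(-47, Pow(Add(Mul(11, Pow(-38, -1)), Mul(Add(1, Pow(4, 2)), Pow(9, -1))), -1)), Mul(72, Pow(-64, -1))), -25)) = Add(133, Mul(Add(Mul(-47, Pow(Add(Mul(11, Rational(-1, 38)), Mul(Add(1, 16), Rational(1, 9))), -1)), Mul(72, Rational(-1, 64))), -25)) = Add(133, Mul(Add(Mul(-47, Pow(Add(Rational(-11, 38), Mul(17, Rational(1, 9))), -1)), Rational(-9, 8)), -25)) = Add(133, Mul(Add(Mul(-47, Pow(Add(Rational(-11, 38), Rational(17, 9)), -1)), Rational(-9, 8)), -25)) = Add(133, Mul(Add(Mul(-47, Pow(Rational(547, 342), -1)), Rational(-9, 8)), -25)) = Add(133, Mul(Add(Mul(-47, Rational(342, 547)), Rational(-9, 8)), -25)) = Add(133, Mul(Add(Rational(-16074, 547), Rational(-9, 8)), -25)) = Add(133, Mul(Rational(-133515, 4376), -25)) = Add(133, Rational(3337875, 4376)) = Rational(3919883, 4376)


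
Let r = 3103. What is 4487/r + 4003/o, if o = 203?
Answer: 459730/21721 ≈ 21.165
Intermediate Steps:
4487/r + 4003/o = 4487/3103 + 4003/203 = 459730/21721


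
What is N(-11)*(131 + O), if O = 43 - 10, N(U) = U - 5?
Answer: -2624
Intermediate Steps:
N(U) = -5 + U
O = 33
N(-11)*(131 + O) = (-5 - 11)*(131 + 33) = -16*164 = -2624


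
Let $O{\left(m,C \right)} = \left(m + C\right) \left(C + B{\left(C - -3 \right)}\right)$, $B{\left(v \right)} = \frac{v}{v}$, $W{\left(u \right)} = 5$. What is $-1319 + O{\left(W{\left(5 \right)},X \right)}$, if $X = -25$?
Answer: $-839$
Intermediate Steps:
$B{\left(v \right)} = 1$
$O{\left(m,C \right)} = \left(1 + C\right) \left(C + m\right)$ ($O{\left(m,C \right)} = \left(m + C\right) \left(C + 1\right) = \left(C + m\right) \left(1 + C\right) = \left(1 + C\right) \left(C + m\right)$)
$-1319 + O{\left(W{\left(5 \right)},X \right)} = -1319 + \left(-25 + 5 + \left(-25\right)^{2} - 125\right) = -1319 + \left(-25 + 5 + 625 - 125\right) = -1319 + 480 = -839$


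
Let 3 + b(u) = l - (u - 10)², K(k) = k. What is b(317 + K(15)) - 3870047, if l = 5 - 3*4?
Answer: -3973741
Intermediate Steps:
l = -7 (l = 5 - 12 = -7)
b(u) = -10 - (-10 + u)² (b(u) = -3 + (-7 - (u - 10)²) = -3 + (-7 - (-10 + u)²) = -10 - (-10 + u)²)
b(317 + K(15)) - 3870047 = (-10 - (-10 + (317 + 15))²) - 3870047 = (-10 - (-10 + 332)²) - 3870047 = (-10 - 1*322²) - 3870047 = (-10 - 1*103684) - 3870047 = (-10 - 103684) - 3870047 = -103694 - 3870047 = -3973741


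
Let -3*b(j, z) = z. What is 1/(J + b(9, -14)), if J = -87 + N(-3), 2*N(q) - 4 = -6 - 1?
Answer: -6/503 ≈ -0.011928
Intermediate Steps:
b(j, z) = -z/3
N(q) = -3/2 (N(q) = 2 + (-6 - 1)/2 = 2 + (½)*(-7) = 2 - 7/2 = -3/2)
J = -177/2 (J = -87 - 3/2 = -177/2 ≈ -88.500)
1/(J + b(9, -14)) = 1/(-177/2 - ⅓*(-14)) = 1/(-177/2 + 14/3) = 1/(-503/6) = -6/503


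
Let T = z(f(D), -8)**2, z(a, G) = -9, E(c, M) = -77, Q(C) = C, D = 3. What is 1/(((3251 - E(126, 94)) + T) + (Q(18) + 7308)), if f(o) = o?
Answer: 1/10735 ≈ 9.3153e-5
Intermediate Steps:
T = 81 (T = (-9)**2 = 81)
1/(((3251 - E(126, 94)) + T) + (Q(18) + 7308)) = 1/(((3251 - 1*(-77)) + 81) + (18 + 7308)) = 1/(((3251 + 77) + 81) + 7326) = 1/((3328 + 81) + 7326) = 1/(3409 + 7326) = 1/10735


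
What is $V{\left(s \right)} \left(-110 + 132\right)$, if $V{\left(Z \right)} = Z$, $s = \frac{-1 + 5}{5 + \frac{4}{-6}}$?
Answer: $\frac{264}{13} \approx 20.308$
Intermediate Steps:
$s = \frac{12}{13}$ ($s = \frac{4}{5 + 4 \left(- \frac{1}{6}\right)} = \frac{4}{5 - \frac{2}{3}} = \frac{4}{\frac{13}{3}} = 4 \cdot \frac{3}{13} = \frac{12}{13} \approx 0.92308$)
$V{\left(s \right)} \left(-110 + 132\right) = \frac{12 \left(-110 + 132\right)}{13} = \frac{12}{13} \cdot 22 = \frac{264}{13}$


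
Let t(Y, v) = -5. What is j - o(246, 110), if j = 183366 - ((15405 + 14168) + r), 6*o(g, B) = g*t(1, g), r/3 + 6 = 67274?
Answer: -47806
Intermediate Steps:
r = 201804 (r = -18 + 3*67274 = -18 + 201822 = 201804)
o(g, B) = -5*g/6 (o(g, B) = (g*(-5))/6 = (-5*g)/6 = -5*g/6)
j = -48011 (j = 183366 - ((15405 + 14168) + 201804) = 183366 - (29573 + 201804) = 183366 - 1*231377 = 183366 - 231377 = -48011)
j - o(246, 110) = -48011 - (-5)*246/6 = -48011 - 1*(-205) = -48011 + 205 = -47806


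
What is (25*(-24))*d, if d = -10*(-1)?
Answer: -6000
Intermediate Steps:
d = 10
(25*(-24))*d = (25*(-24))*10 = -600*10 = -6000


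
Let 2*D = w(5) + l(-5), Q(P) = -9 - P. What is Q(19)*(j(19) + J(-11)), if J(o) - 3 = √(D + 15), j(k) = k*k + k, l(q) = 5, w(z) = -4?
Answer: -10724 - 14*√62 ≈ -10834.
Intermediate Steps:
D = ½ (D = (-4 + 5)/2 = (½)*1 = ½ ≈ 0.50000)
j(k) = k + k² (j(k) = k² + k = k + k²)
J(o) = 3 + √62/2 (J(o) = 3 + √(½ + 15) = 3 + √(31/2) = 3 + √62/2)
Q(19)*(j(19) + J(-11)) = (-9 - 1*19)*(19*(1 + 19) + (3 + √62/2)) = (-9 - 19)*(19*20 + (3 + √62/2)) = -28*(380 + (3 + √62/2)) = -28*(383 + √62/2) = -10724 - 14*√62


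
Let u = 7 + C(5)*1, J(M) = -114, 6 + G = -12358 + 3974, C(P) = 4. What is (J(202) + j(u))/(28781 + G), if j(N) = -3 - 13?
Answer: -130/20391 ≈ -0.0063754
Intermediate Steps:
G = -8390 (G = -6 + (-12358 + 3974) = -6 - 8384 = -8390)
u = 11 (u = 7 + 4*1 = 7 + 4 = 11)
j(N) = -16
(J(202) + j(u))/(28781 + G) = (-114 - 16)/(28781 - 8390) = -130/20391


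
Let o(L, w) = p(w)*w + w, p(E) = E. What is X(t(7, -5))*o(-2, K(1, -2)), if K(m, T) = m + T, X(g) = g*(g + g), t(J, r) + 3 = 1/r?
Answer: 0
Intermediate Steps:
t(J, r) = -3 + 1/r
X(g) = 2*g² (X(g) = g*(2*g) = 2*g²)
K(m, T) = T + m
o(L, w) = w + w² (o(L, w) = w*w + w = w² + w = w + w²)
X(t(7, -5))*o(-2, K(1, -2)) = (2*(-3 + 1/(-5))²)*((-2 + 1)*(1 + (-2 + 1))) = (2*(-3 - ⅕)²)*(-(1 - 1)) = (2*(-16/5)²)*(-1*0) = (2*(256/25))*0 = (512/25)*0 = 0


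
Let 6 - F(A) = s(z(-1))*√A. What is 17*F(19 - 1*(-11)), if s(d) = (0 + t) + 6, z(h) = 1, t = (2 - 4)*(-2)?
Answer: 102 - 170*√30 ≈ -829.13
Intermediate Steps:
t = 4 (t = -2*(-2) = 4)
s(d) = 10 (s(d) = (0 + 4) + 6 = 4 + 6 = 10)
F(A) = 6 - 10*√A
17*F(19 - 1*(-11)) = 17*(6 - 10*√(19 - 1*(-11))) = 17*(6 - 10*√(19 + 11)) = 17*(6 - 10*√30) = 102 - 170*√30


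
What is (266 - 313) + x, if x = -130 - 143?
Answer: -320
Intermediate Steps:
x = -273
(266 - 313) + x = (266 - 313) - 273 = -47 - 273 = -320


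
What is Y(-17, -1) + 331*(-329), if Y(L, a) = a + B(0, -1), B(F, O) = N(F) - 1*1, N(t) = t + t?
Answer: -108901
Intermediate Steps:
N(t) = 2*t
B(F, O) = -1 + 2*F (B(F, O) = 2*F - 1*1 = 2*F - 1 = -1 + 2*F)
Y(L, a) = -1 + a (Y(L, a) = a + (-1 + 2*0) = a + (-1 + 0) = a - 1 = -1 + a)
Y(-17, -1) + 331*(-329) = (-1 - 1) + 331*(-329) = -2 - 108899 = -108901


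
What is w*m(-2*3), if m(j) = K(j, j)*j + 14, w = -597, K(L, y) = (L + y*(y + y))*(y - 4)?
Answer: -2372478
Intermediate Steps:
K(L, y) = (-4 + y)*(L + 2*y²) (K(L, y) = (L + y*(2*y))*(-4 + y) = (L + 2*y²)*(-4 + y) = (-4 + y)*(L + 2*y²))
m(j) = 14 + j*(-7*j² - 4*j + 2*j³) (m(j) = (-8*j² - 4*j + 2*j³ + j*j)*j + 14 = (-8*j² - 4*j + 2*j³ + j²)*j + 14 = (-7*j² - 4*j + 2*j³)*j + 14 = j*(-7*j² - 4*j + 2*j³) + 14 = 14 + j*(-7*j² - 4*j + 2*j³))
w*m(-2*3) = -597*(14 + (-2*3)²*(-4 - (-14)*3 + 2*(-2*3)²)) = -597*(14 + (-6)²*(-4 - 7*(-6) + 2*(-6)²)) = -597*(14 + 36*(-4 + 42 + 2*36)) = -597*(14 + 36*(-4 + 42 + 72)) = -597*(14 + 36*110) = -597*(14 + 3960) = -597*3974 = -2372478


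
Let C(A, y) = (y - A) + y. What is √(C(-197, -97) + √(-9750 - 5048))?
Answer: √(3 + 7*I*√302) ≈ 7.8957 + 7.7034*I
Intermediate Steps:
C(A, y) = -A + 2*y
√(C(-197, -97) + √(-9750 - 5048)) = √((-1*(-197) + 2*(-97)) + √(-9750 - 5048)) = √((197 - 194) + √(-14798)) = √(3 + 7*I*√302)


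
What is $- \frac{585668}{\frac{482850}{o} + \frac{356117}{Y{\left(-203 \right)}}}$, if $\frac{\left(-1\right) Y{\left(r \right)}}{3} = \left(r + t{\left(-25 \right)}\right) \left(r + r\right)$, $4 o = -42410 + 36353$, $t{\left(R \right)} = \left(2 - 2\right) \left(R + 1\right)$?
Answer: $\frac{97456292567256}{53300375141} \approx 1828.4$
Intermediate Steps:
$t{\left(R \right)} = 0$ ($t{\left(R \right)} = 0 \left(1 + R\right) = 0$)
$o = - \frac{6057}{4}$ ($o = \frac{-42410 + 36353}{4} = \frac{1}{4} \left(-6057\right) = - \frac{6057}{4} \approx -1514.3$)
$Y{\left(r \right)} = - 6 r^{2}$ ($Y{\left(r \right)} = - 3 \left(r + 0\right) \left(r + r\right) = - 3 r 2 r = - 3 \cdot 2 r^{2} = - 6 r^{2}$)
$- \frac{585668}{\frac{482850}{o} + \frac{356117}{Y{\left(-203 \right)}}} = - \frac{585668}{\frac{482850}{- \frac{6057}{4}} + \frac{356117}{\left(-6\right) \left(-203\right)^{2}}} = - \frac{585668}{482850 \left(- \frac{4}{6057}\right) + \frac{356117}{\left(-6\right) 41209}} = - \frac{585668}{- \frac{214600}{673} + \frac{356117}{-247254}} = - \frac{585668}{- \frac{214600}{673} + 356117 \left(- \frac{1}{247254}\right)} = - \frac{585668}{- \frac{214600}{673} - \frac{356117}{247254}} = - \frac{585668}{- \frac{53300375141}{166401942}} = \left(-585668\right) \left(- \frac{166401942}{53300375141}\right) = \frac{97456292567256}{53300375141}$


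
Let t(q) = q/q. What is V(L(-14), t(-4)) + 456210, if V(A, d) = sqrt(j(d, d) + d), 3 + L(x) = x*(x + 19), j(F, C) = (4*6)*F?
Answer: 456215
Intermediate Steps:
j(F, C) = 24*F
L(x) = -3 + x*(19 + x) (L(x) = -3 + x*(x + 19) = -3 + x*(19 + x))
t(q) = 1
V(A, d) = 5*sqrt(d) (V(A, d) = sqrt(24*d + d) = sqrt(25*d) = 5*sqrt(d))
V(L(-14), t(-4)) + 456210 = 5*sqrt(1) + 456210 = 5*1 + 456210 = 5 + 456210 = 456215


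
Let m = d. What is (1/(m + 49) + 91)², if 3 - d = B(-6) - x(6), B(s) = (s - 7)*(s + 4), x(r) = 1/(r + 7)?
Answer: 952463044/114921 ≈ 8288.0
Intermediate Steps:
x(r) = 1/(7 + r)
B(s) = (-7 + s)*(4 + s)
d = -298/13 (d = 3 - ((-28 + (-6)² - 3*(-6)) - 1/(7 + 6)) = 3 - ((-28 + 36 + 18) - 1/13) = 3 - (26 - 1*1/13) = 3 - (26 - 1/13) = 3 - 1*337/13 = 3 - 337/13 = -298/13 ≈ -22.923)
m = -298/13 ≈ -22.923
(1/(m + 49) + 91)² = (1/(-298/13 + 49) + 91)² = (1/(339/13) + 91)² = (13/339 + 91)² = (30862/339)² = 952463044/114921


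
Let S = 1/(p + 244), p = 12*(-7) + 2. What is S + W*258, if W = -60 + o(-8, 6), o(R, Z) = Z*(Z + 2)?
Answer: -501551/162 ≈ -3096.0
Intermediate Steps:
p = -82 (p = -84 + 2 = -82)
S = 1/162 (S = 1/(-82 + 244) = 1/162 ≈ 0.0061728)
o(R, Z) = Z*(2 + Z)
W = -12 (W = -60 + 6*(2 + 6) = -60 + 6*8 = -60 + 48 = -12)
S + W*258 = 1/162 - 12*258 = 1/162 - 3096 = -501551/162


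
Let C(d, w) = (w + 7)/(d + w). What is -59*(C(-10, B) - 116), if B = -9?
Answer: 129918/19 ≈ 6837.8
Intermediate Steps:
C(d, w) = (7 + w)/(d + w)
-59*(C(-10, B) - 116) = -59*((7 - 9)/(-10 - 9) - 116) = -59*(-2/(-19) - 116) = -59*(-1/19*(-2) - 116) = -59*(2/19 - 116) = -59*(-2202/19) = 129918/19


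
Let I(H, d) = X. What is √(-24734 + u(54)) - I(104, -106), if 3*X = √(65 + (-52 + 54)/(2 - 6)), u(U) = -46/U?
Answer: -√258/6 + I*√2003523/9 ≈ -2.6771 + 157.27*I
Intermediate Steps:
X = √258/6 (X = √(65 + (-52 + 54)/(2 - 6))/3 = √(65 + 2/(-4))/3 = √(65 + 2*(-¼))/3 = √(65 - ½)/3 = √(129/2)/3 = (√258/2)/3 = √258/6 ≈ 2.6771)
I(H, d) = √258/6
√(-24734 + u(54)) - I(104, -106) = √(-24734 - 46/54) - √258/6 = √(-24734 - 46*1/54) - √258/6 = √(-24734 - 23/27) - √258/6 = √(-667841/27) - √258/6 = I*√2003523/9 - √258/6 = -√258/6 + I*√2003523/9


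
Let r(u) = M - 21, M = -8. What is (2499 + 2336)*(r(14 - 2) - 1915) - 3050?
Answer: -9402290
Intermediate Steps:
r(u) = -29 (r(u) = -8 - 21 = -29)
(2499 + 2336)*(r(14 - 2) - 1915) - 3050 = (2499 + 2336)*(-29 - 1915) - 3050 = 4835*(-1944) - 3050 = -9399240 - 3050 = -9402290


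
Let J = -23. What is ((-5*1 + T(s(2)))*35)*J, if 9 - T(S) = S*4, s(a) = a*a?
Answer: 9660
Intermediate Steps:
s(a) = a²
T(S) = 9 - 4*S (T(S) = 9 - S*4 = 9 - 4*S)
((-5*1 + T(s(2)))*35)*J = ((-5*1 + (9 - 4*2²))*35)*(-23) = ((-5 + (9 - 4*4))*35)*(-23) = ((-5 + (9 - 16))*35)*(-23) = ((-5 - 7)*35)*(-23) = -12*35*(-23) = -420*(-23) = 9660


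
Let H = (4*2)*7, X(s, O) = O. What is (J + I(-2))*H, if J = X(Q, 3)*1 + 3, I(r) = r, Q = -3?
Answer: 224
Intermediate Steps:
H = 56 (H = 8*7 = 56)
J = 6 (J = 3*1 + 3 = 3 + 3 = 6)
(J + I(-2))*H = (6 - 2)*56 = 4*56 = 224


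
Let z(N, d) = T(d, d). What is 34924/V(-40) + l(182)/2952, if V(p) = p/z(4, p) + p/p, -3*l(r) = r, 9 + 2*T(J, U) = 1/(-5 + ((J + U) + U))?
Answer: 87063768503/24632964 ≈ 3534.4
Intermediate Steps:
T(J, U) = -9/2 + 1/(2*(-5 + J + 2*U)) (T(J, U) = -9/2 + 1/(2*(-5 + ((J + U) + U))) = -9/2 + 1/(2*(-5 + (J + 2*U))) = -9/2 + 1/(2*(-5 + J + 2*U)))
l(r) = -r/3
z(N, d) = (46 - 27*d)/(2*(-5 + 3*d)) (z(N, d) = (46 - 18*d - 9*d)/(2*(-5 + d + 2*d)) = (46 - 27*d)/(2*(-5 + 3*d)))
V(p) = 1 + 2*p*(-5 + 3*p)/(46 - 27*p) (V(p) = p/(((46 - 27*p)/(2*(-5 + 3*p)))) + p/p = p*(2*(-5 + 3*p)/(46 - 27*p)) + 1 = 2*p*(-5 + 3*p)/(46 - 27*p) + 1 = 1 + 2*p*(-5 + 3*p)/(46 - 27*p))
34924/V(-40) + l(182)/2952 = 34924/(((-46 - 6*(-40)² + 37*(-40))/(-46 + 27*(-40)))) - ⅓*182/2952 = 34924/(((-46 - 6*1600 - 1480)/(-46 - 1080))) - 182/3*1/2952 = 34924/(((-46 - 9600 - 1480)/(-1126))) - 91/4428 = 34924/((-1/1126*(-11126))) - 91/4428 = 34924/(5563/563) - 91/4428 = 34924*(563/5563) - 91/4428 = 19662212/5563 - 91/4428 = 87063768503/24632964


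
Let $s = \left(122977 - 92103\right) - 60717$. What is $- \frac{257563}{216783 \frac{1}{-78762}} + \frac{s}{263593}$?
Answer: $\frac{5227065284543}{55857753} \approx 93578.0$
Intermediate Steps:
$s = -29843$ ($s = 30874 - 60717 = -29843$)
$- \frac{257563}{216783 \frac{1}{-78762}} + \frac{s}{263593} = - \frac{257563}{216783 \frac{1}{-78762}} - \frac{29843}{263593} = - \frac{257563}{216783 \left(- \frac{1}{78762}\right)} - \frac{2713}{23963} = - \frac{257563}{- \frac{72261}{26254}} - \frac{2713}{23963} = \left(-257563\right) \left(- \frac{26254}{72261}\right) - \frac{2713}{23963} = \frac{6762059002}{72261} - \frac{2713}{23963} = \frac{5227065284543}{55857753}$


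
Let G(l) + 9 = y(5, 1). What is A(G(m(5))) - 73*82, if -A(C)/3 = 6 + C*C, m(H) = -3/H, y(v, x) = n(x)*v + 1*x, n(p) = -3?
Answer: -7591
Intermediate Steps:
y(v, x) = x - 3*v (y(v, x) = -3*v + 1*x = -3*v + x = x - 3*v)
G(l) = -23 (G(l) = -9 + (1 - 3*5) = -9 + (1 - 15) = -9 - 14 = -23)
A(C) = -18 - 3*C² (A(C) = -3*(6 + C*C) = -3*(6 + C²) = -18 - 3*C²)
A(G(m(5))) - 73*82 = (-18 - 3*(-23)²) - 73*82 = (-18 - 3*529) - 5986 = (-18 - 1587) - 5986 = -1605 - 5986 = -7591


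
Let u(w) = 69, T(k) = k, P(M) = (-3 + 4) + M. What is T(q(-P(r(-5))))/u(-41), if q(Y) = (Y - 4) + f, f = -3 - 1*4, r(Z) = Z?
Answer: -7/69 ≈ -0.10145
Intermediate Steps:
P(M) = 1 + M
f = -7 (f = -3 - 4 = -7)
q(Y) = -11 + Y (q(Y) = (Y - 4) - 7 = (-4 + Y) - 7 = -11 + Y)
T(q(-P(r(-5))))/u(-41) = (-11 - (1 - 5))/69 = (-11 - 1*(-4))*(1/69) = (-11 + 4)*(1/69) = -7*1/69 = -7/69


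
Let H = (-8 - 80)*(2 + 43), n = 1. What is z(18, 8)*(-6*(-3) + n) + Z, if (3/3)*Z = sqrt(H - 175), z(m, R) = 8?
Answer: 152 + I*sqrt(4135) ≈ 152.0 + 64.304*I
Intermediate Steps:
H = -3960 (H = -88*45 = -3960)
Z = I*sqrt(4135) (Z = sqrt(-3960 - 175) = sqrt(-4135) = I*sqrt(4135) ≈ 64.304*I)
z(18, 8)*(-6*(-3) + n) + Z = 8*(-6*(-3) + 1) + I*sqrt(4135) = 8*(18 + 1) + I*sqrt(4135) = 8*19 + I*sqrt(4135) = 152 + I*sqrt(4135)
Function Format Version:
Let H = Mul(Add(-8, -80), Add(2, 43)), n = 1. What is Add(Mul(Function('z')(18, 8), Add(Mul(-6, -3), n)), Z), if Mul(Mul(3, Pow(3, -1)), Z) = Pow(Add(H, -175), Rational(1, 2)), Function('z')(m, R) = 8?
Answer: Add(152, Mul(I, Pow(4135, Rational(1, 2)))) ≈ Add(152.00, Mul(64.304, I))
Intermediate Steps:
H = -3960 (H = Mul(-88, 45) = -3960)
Z = Mul(I, Pow(4135, Rational(1, 2))) (Z = Pow(Add(-3960, -175), Rational(1, 2)) = Pow(-4135, Rational(1, 2)) = Mul(I, Pow(4135, Rational(1, 2))) ≈ Mul(64.304, I))
Add(Mul(Function('z')(18, 8), Add(Mul(-6, -3), n)), Z) = Add(Mul(8, Add(Mul(-6, -3), 1)), Mul(I, Pow(4135, Rational(1, 2)))) = Add(Mul(8, Add(18, 1)), Mul(I, Pow(4135, Rational(1, 2)))) = Add(Mul(8, 19), Mul(I, Pow(4135, Rational(1, 2)))) = Add(152, Mul(I, Pow(4135, Rational(1, 2))))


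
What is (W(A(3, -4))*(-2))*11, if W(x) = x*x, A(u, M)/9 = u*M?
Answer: -256608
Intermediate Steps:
A(u, M) = 9*M*u (A(u, M) = 9*(u*M) = 9*(M*u) = 9*M*u)
W(x) = x**2
(W(A(3, -4))*(-2))*11 = ((9*(-4)*3)**2*(-2))*11 = ((-108)**2*(-2))*11 = (11664*(-2))*11 = -23328*11 = -256608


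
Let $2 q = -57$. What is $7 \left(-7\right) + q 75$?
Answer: $- \frac{4373}{2} \approx -2186.5$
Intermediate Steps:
$q = - \frac{57}{2}$ ($q = \frac{1}{2} \left(-57\right) = - \frac{57}{2} \approx -28.5$)
$7 \left(-7\right) + q 75 = 7 \left(-7\right) - \frac{4275}{2} = -49 - \frac{4275}{2} = - \frac{4373}{2}$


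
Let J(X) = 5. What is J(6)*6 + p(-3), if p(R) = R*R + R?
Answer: 36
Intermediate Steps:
p(R) = R + R**2 (p(R) = R**2 + R = R + R**2)
J(6)*6 + p(-3) = 5*6 - 3*(1 - 3) = 30 - 3*(-2) = 30 + 6 = 36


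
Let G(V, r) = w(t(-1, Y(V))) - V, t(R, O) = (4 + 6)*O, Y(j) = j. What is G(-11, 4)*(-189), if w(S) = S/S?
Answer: -2268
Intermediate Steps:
t(R, O) = 10*O
w(S) = 1
G(V, r) = 1 - V
G(-11, 4)*(-189) = (1 - 1*(-11))*(-189) = (1 + 11)*(-189) = 12*(-189) = -2268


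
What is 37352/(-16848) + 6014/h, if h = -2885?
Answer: -26135549/6075810 ≈ -4.3016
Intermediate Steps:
37352/(-16848) + 6014/h = 37352/(-16848) + 6014/(-2885) = 37352*(-1/16848) + 6014*(-1/2885) = -4669/2106 - 6014/2885 = -26135549/6075810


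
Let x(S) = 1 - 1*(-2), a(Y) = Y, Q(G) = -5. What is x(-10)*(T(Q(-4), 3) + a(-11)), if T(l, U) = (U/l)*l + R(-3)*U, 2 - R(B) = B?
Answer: 21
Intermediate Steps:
R(B) = 2 - B
x(S) = 3 (x(S) = 1 + 2 = 3)
T(l, U) = 6*U (T(l, U) = (U/l)*l + (2 - 1*(-3))*U = U + (2 + 3)*U = U + 5*U = 6*U)
x(-10)*(T(Q(-4), 3) + a(-11)) = 3*(6*3 - 11) = 3*(18 - 11) = 3*7 = 21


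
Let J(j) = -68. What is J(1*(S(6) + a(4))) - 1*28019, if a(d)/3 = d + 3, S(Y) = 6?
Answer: -28087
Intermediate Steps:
a(d) = 9 + 3*d (a(d) = 3*(d + 3) = 3*(3 + d) = 9 + 3*d)
J(1*(S(6) + a(4))) - 1*28019 = -68 - 1*28019 = -68 - 28019 = -28087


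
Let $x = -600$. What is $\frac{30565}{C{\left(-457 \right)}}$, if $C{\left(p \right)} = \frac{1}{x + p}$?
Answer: $-32307205$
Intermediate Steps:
$C{\left(p \right)} = \frac{1}{-600 + p}$
$\frac{30565}{C{\left(-457 \right)}} = \frac{30565}{\frac{1}{-600 - 457}} = \frac{30565}{\frac{1}{-1057}} = \frac{30565}{- \frac{1}{1057}} = 30565 \left(-1057\right) = -32307205$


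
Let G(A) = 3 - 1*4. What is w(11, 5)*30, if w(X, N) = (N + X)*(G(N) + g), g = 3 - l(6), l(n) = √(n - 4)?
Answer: 960 - 480*√2 ≈ 281.18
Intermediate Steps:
l(n) = √(-4 + n)
G(A) = -1 (G(A) = 3 - 4 = -1)
g = 3 - √2 (g = 3 - √(-4 + 6) = 3 - √2 ≈ 1.5858)
w(X, N) = (2 - √2)*(N + X) (w(X, N) = (N + X)*(-1 + (3 - √2)) = (N + X)*(2 - √2) = (2 - √2)*(N + X))
w(11, 5)*30 = (-1*5 - 1*11 + 5*(3 - √2) + 11*(3 - √2))*30 = (-5 - 11 + (15 - 5*√2) + (33 - 11*√2))*30 = (32 - 16*√2)*30 = 960 - 480*√2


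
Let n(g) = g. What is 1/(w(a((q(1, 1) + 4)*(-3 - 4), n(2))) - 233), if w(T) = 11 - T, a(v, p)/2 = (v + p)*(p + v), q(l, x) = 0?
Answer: -1/1574 ≈ -0.00063532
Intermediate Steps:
a(v, p) = 2*(p + v)² (a(v, p) = 2*((v + p)*(p + v)) = 2*((p + v)*(p + v)) = 2*(p + v)²)
1/(w(a((q(1, 1) + 4)*(-3 - 4), n(2))) - 233) = 1/((11 - 2*(2 + (0 + 4)*(-3 - 4))²) - 233) = 1/((11 - 2*(2 + 4*(-7))²) - 233) = 1/((11 - 2*(2 - 28)²) - 233) = 1/((11 - 2*(-26)²) - 233) = 1/((11 - 2*676) - 233) = 1/((11 - 1*1352) - 233) = 1/((11 - 1352) - 233) = 1/(-1341 - 233) = 1/(-1574) = -1/1574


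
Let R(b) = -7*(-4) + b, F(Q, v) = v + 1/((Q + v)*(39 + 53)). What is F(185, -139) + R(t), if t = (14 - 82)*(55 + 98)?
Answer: -44499479/4232 ≈ -10515.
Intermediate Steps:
t = -10404 (t = -68*153 = -10404)
F(Q, v) = v + 1/(92*Q + 92*v) (F(Q, v) = v + 1/((Q + v)*92) = v + 1/(92*Q + 92*v))
R(b) = 28 + b
F(185, -139) + R(t) = (1/92 + (-139)**2 + 185*(-139))/(185 - 139) + (28 - 10404) = (1/92 + 19321 - 25715)/46 - 10376 = (1/46)*(-588247/92) - 10376 = -588247/4232 - 10376 = -44499479/4232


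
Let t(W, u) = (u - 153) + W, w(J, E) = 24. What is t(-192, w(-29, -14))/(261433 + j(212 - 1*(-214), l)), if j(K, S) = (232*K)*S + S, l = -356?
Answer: 321/34923115 ≈ 9.1916e-6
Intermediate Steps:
j(K, S) = S + 232*K*S (j(K, S) = 232*K*S + S = S + 232*K*S)
t(W, u) = -153 + W + u (t(W, u) = (-153 + u) + W = -153 + W + u)
t(-192, w(-29, -14))/(261433 + j(212 - 1*(-214), l)) = (-153 - 192 + 24)/(261433 - 356*(1 + 232*(212 - 1*(-214)))) = -321/(261433 - 356*(1 + 232*(212 + 214))) = -321/(261433 - 356*(1 + 232*426)) = -321/(261433 - 356*(1 + 98832)) = -321/(261433 - 356*98833) = -321/(261433 - 35184548) = -321/(-34923115) = -321*(-1/34923115) = 321/34923115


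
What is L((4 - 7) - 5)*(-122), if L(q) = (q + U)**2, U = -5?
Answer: -20618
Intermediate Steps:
L(q) = (-5 + q)**2 (L(q) = (q - 5)**2 = (-5 + q)**2)
L((4 - 7) - 5)*(-122) = (-5 + ((4 - 7) - 5))**2*(-122) = (-5 + (-3 - 5))**2*(-122) = (-5 - 8)**2*(-122) = (-13)**2*(-122) = 169*(-122) = -20618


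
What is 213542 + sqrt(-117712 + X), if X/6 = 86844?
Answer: 213542 + 2*sqrt(100838) ≈ 2.1418e+5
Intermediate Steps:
X = 521064 (X = 6*86844 = 521064)
213542 + sqrt(-117712 + X) = 213542 + sqrt(-117712 + 521064) = 213542 + sqrt(403352) = 213542 + 2*sqrt(100838)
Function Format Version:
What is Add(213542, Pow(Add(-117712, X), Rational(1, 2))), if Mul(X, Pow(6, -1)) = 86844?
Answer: Add(213542, Mul(2, Pow(100838, Rational(1, 2)))) ≈ 2.1418e+5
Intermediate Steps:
X = 521064 (X = Mul(6, 86844) = 521064)
Add(213542, Pow(Add(-117712, X), Rational(1, 2))) = Add(213542, Pow(Add(-117712, 521064), Rational(1, 2))) = Add(213542, Pow(403352, Rational(1, 2))) = Add(213542, Mul(2, Pow(100838, Rational(1, 2))))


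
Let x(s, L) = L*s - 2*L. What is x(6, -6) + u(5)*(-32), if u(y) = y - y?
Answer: -24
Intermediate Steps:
u(y) = 0
x(s, L) = -2*L + L*s
x(6, -6) + u(5)*(-32) = -6*(-2 + 6) + 0*(-32) = -6*4 + 0 = -24 + 0 = -24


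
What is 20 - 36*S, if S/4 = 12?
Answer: -1708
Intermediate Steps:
S = 48 (S = 4*12 = 48)
20 - 36*S = 20 - 36*48 = 20 - 1728 = -1708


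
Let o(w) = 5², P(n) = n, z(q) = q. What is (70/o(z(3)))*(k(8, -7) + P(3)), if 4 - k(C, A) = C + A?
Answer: 84/5 ≈ 16.800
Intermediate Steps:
o(w) = 25
k(C, A) = 4 - A - C (k(C, A) = 4 - (C + A) = 4 - (A + C) = 4 + (-A - C) = 4 - A - C)
(70/o(z(3)))*(k(8, -7) + P(3)) = (70/25)*((4 - 1*(-7) - 1*8) + 3) = (70*(1/25))*((4 + 7 - 8) + 3) = 14*(3 + 3)/5 = (14/5)*6 = 84/5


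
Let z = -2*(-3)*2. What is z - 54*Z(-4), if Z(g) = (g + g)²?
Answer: -3444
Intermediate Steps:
Z(g) = 4*g² (Z(g) = (2*g)² = 4*g²)
z = 12 (z = 6*2 = 12)
z - 54*Z(-4) = 12 - 216*(-4)² = 12 - 216*16 = 12 - 54*64 = 12 - 3456 = -3444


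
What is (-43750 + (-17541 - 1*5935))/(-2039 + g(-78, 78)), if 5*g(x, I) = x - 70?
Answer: 336130/10343 ≈ 32.498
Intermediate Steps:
g(x, I) = -14 + x/5 (g(x, I) = (x - 70)/5 = (-70 + x)/5 = -14 + x/5)
(-43750 + (-17541 - 1*5935))/(-2039 + g(-78, 78)) = (-43750 + (-17541 - 1*5935))/(-2039 + (-14 + (⅕)*(-78))) = (-43750 + (-17541 - 5935))/(-2039 + (-14 - 78/5)) = (-43750 - 23476)/(-2039 - 148/5) = -67226/(-10343/5) = -67226*(-5/10343) = 336130/10343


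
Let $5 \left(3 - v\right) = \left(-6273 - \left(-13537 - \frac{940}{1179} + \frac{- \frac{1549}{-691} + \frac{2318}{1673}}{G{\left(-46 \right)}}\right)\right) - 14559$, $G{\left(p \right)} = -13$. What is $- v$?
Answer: $- \frac{1992375612461}{1362974697} \approx -1461.8$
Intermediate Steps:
$v = \frac{1992375612461}{1362974697}$ ($v = 3 - \frac{\left(-6273 - \left(-13537 - \frac{940}{1179} + \frac{- \frac{1549}{-691} + \frac{2318}{1673}}{-13}\right)\right) - 14559}{5} = 3 - \frac{\left(-6273 - \left(-13537 - \frac{940}{1179} + \left(\left(-1549\right) \left(- \frac{1}{691}\right) + 2318 \cdot \frac{1}{1673}\right) \left(- \frac{1}{13}\right)\right)\right) - 14559}{5} = 3 - \frac{\left(-6273 + \left(13537 - \left(- \frac{940}{1179} + \left(\frac{1549}{691} + \frac{2318}{1673}\right) \left(- \frac{1}{13}\right)\right)\right)\right) - 14559}{5} = 3 - \frac{\left(-6273 + \left(13537 - \left(- \frac{940}{1179} + \frac{4193215}{1156043} \left(- \frac{1}{13}\right)\right)\right)\right) - 14559}{5} = 3 - \frac{\left(-6273 + \left(13537 - \left(- \frac{940}{1179} - \frac{322555}{1156043}\right)\right)\right) - 14559}{5} = 3 - \frac{\left(-6273 + \left(13537 - - \frac{1466972765}{1362974697}\right)\right) - 14559}{5} = 3 - \frac{\left(-6273 + \left(13537 + \frac{1466972765}{1362974697}\right)\right) - 14559}{5} = 3 - \frac{\left(-6273 + \frac{18452055446054}{1362974697}\right) - 14559}{5} = 3 - \frac{\frac{9902115171773}{1362974697} - 14559}{5} = 3 - - \frac{1988286688370}{1362974697} = 3 + \frac{1988286688370}{1362974697} = \frac{1992375612461}{1362974697} \approx 1461.8$)
$- v = \left(-1\right) \frac{1992375612461}{1362974697} = - \frac{1992375612461}{1362974697}$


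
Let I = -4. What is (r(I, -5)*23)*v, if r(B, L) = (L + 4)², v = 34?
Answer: 782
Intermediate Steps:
r(B, L) = (4 + L)²
(r(I, -5)*23)*v = ((4 - 5)²*23)*34 = ((-1)²*23)*34 = (1*23)*34 = 23*34 = 782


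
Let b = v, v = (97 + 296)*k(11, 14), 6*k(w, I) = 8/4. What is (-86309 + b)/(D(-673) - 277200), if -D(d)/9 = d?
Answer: 28726/90381 ≈ 0.31783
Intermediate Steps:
k(w, I) = ⅓ (k(w, I) = (8/4)/6 = (8*(¼))/6 = (⅙)*2 = ⅓)
v = 131 (v = (97 + 296)*(⅓) = 393*(⅓) = 131)
b = 131
D(d) = -9*d
(-86309 + b)/(D(-673) - 277200) = (-86309 + 131)/(-9*(-673) - 277200) = -86178/(6057 - 277200) = -86178/(-271143) = -86178*(-1/271143) = 28726/90381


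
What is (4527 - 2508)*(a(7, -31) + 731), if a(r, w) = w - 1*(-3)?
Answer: 1419357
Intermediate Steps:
a(r, w) = 3 + w (a(r, w) = w + 3 = 3 + w)
(4527 - 2508)*(a(7, -31) + 731) = (4527 - 2508)*((3 - 31) + 731) = 2019*(-28 + 731) = 2019*703 = 1419357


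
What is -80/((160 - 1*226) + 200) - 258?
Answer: -17326/67 ≈ -258.60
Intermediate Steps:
-80/((160 - 1*226) + 200) - 258 = -80/((160 - 226) + 200) - 258 = -80/(-66 + 200) - 258 = -80/134 - 258 = -80*1/134 - 258 = -40/67 - 258 = -17326/67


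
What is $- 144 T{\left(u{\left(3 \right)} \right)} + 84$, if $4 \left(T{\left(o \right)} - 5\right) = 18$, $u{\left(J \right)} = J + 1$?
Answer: $-1284$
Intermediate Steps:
$u{\left(J \right)} = 1 + J$
$T{\left(o \right)} = \frac{19}{2}$ ($T{\left(o \right)} = 5 + \frac{1}{4} \cdot 18 = 5 + \frac{9}{2} = \frac{19}{2}$)
$- 144 T{\left(u{\left(3 \right)} \right)} + 84 = \left(-144\right) \frac{19}{2} + 84 = -1368 + 84 = -1284$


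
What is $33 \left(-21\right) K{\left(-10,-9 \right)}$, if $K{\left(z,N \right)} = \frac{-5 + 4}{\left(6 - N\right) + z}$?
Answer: $\frac{693}{5} \approx 138.6$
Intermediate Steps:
$K{\left(z,N \right)} = - \frac{1}{6 + z - N}$
$33 \left(-21\right) K{\left(-10,-9 \right)} = 33 \left(-21\right) \left(- \frac{1}{6 - 10 - -9}\right) = - 693 \left(- \frac{1}{6 - 10 + 9}\right) = - 693 \left(- \frac{1}{5}\right) = - 693 \left(\left(-1\right) \frac{1}{5}\right) = \left(-693\right) \left(- \frac{1}{5}\right) = \frac{693}{5}$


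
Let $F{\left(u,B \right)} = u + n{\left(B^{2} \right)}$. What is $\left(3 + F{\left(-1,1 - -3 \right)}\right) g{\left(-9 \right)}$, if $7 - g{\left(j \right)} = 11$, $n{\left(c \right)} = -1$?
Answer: $-4$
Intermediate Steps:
$F{\left(u,B \right)} = -1 + u$ ($F{\left(u,B \right)} = u - 1 = -1 + u$)
$g{\left(j \right)} = -4$ ($g{\left(j \right)} = 7 - 11 = -4$)
$\left(3 + F{\left(-1,1 - -3 \right)}\right) g{\left(-9 \right)} = \left(3 - 2\right) \left(-4\right) = 1 \left(-4\right) = -4$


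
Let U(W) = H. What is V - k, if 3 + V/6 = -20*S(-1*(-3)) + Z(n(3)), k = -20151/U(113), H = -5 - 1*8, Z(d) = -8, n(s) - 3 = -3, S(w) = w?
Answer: -25689/13 ≈ -1976.1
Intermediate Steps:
n(s) = 0 (n(s) = 3 - 3 = 0)
H = -13 (H = -5 - 8 = -13)
U(W) = -13
k = 20151/13 (k = -20151/(-13) = -20151*(-1/13) = 20151/13 ≈ 1550.1)
V = -426 (V = -18 + 6*(-(-20)*(-3) - 8) = -18 + 6*(-20*3 - 8) = -18 + 6*(-60 - 8) = -18 + 6*(-68) = -18 - 408 = -426)
V - k = -426 - 1*20151/13 = -426 - 20151/13 = -25689/13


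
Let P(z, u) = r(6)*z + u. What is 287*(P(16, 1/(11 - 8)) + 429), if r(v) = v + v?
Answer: 534968/3 ≈ 1.7832e+5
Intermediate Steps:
r(v) = 2*v
P(z, u) = u + 12*z (P(z, u) = (2*6)*z + u = 12*z + u = u + 12*z)
287*(P(16, 1/(11 - 8)) + 429) = 287*((1/(11 - 8) + 12*16) + 429) = 287*((1/3 + 192) + 429) = 287*(577/3 + 429) = 287*(1864/3) = 534968/3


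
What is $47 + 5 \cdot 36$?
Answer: $227$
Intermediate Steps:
$47 + 5 \cdot 36 = 47 + 180 = 227$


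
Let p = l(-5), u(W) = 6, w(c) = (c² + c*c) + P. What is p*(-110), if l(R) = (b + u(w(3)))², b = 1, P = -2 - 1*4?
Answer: -5390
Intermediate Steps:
P = -6 (P = -2 - 4 = -6)
w(c) = -6 + 2*c² (w(c) = (c² + c*c) - 6 = (c² + c²) - 6 = 2*c² - 6 = -6 + 2*c²)
l(R) = 49 (l(R) = (1 + 6)² = 7² = 49)
p = 49
p*(-110) = 49*(-110) = -5390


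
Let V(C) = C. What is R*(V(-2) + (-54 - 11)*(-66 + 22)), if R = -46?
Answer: -131468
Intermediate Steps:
R*(V(-2) + (-54 - 11)*(-66 + 22)) = -46*(-2 + (-54 - 11)*(-66 + 22)) = -46*(-2 - 65*(-44)) = -46*(-2 + 2860) = -46*2858 = -131468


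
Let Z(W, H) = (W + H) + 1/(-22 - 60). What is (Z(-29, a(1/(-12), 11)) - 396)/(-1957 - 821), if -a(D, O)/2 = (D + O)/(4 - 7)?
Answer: 77072/512541 ≈ 0.15037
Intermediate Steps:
a(D, O) = 2*D/3 + 2*O/3 (a(D, O) = -2*(D + O)/(4 - 7) = -2*(D + O)/(-3) = -2*(D + O)*(-1)/3 = -2*(-D/3 - O/3) = 2*D/3 + 2*O/3)
Z(W, H) = -1/82 + H + W (Z(W, H) = (H + W) + 1/(-82) = (H + W) - 1/82 = -1/82 + H + W)
(Z(-29, a(1/(-12), 11)) - 396)/(-1957 - 821) = ((-1/82 + ((⅔)/(-12) + (⅔)*11) - 29) - 396)/(-1957 - 821) = ((-1/82 + ((⅔)*(-1/12) + 22/3) - 29) - 396)/(-2778) = ((-1/82 + (-1/18 + 22/3) - 29) - 396)*(-1/2778) = ((-1/82 + 131/18 - 29) - 396)*(-1/2778) = (-8020/369 - 396)*(-1/2778) = -154144/369*(-1/2778) = 77072/512541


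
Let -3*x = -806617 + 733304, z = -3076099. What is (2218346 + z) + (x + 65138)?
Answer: -2304532/3 ≈ -7.6818e+5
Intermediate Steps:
x = 73313/3 (x = -(-806617 + 733304)/3 = -1/3*(-73313) = 73313/3 ≈ 24438.)
(2218346 + z) + (x + 65138) = (2218346 - 3076099) + (73313/3 + 65138) = -857753 + 268727/3 = -2304532/3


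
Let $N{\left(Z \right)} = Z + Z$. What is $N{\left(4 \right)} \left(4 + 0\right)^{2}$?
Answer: $128$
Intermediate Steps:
$N{\left(Z \right)} = 2 Z$
$N{\left(4 \right)} \left(4 + 0\right)^{2} = 2 \cdot 4 \left(4 + 0\right)^{2} = 8 \cdot 4^{2} = 8 \cdot 16 = 128$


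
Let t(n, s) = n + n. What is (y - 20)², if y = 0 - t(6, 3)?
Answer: 1024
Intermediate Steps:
t(n, s) = 2*n
y = -12 (y = 0 - 2*6 = 0 - 1*12 = 0 - 12 = -12)
(y - 20)² = (-12 - 20)² = (-32)² = 1024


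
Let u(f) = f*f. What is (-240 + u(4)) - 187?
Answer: -411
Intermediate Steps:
u(f) = f²
(-240 + u(4)) - 187 = (-240 + 4²) - 187 = (-240 + 16) - 187 = -224 - 187 = -411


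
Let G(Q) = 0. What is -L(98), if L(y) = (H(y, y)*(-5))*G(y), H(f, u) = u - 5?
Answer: 0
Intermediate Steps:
H(f, u) = -5 + u
L(y) = 0 (L(y) = ((-5 + y)*(-5))*0 = (25 - 5*y)*0 = 0)
-L(98) = -1*0 = 0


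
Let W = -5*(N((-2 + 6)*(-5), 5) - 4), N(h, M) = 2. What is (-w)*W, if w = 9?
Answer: -90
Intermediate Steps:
W = 10 (W = -5*(2 - 4) = -5*(-2) = 10)
(-w)*W = -1*9*10 = -9*10 = -90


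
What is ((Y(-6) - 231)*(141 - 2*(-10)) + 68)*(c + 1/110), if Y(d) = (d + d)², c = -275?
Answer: 421640811/110 ≈ 3.8331e+6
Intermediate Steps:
Y(d) = 4*d² (Y(d) = (2*d)² = 4*d²)
((Y(-6) - 231)*(141 - 2*(-10)) + 68)*(c + 1/110) = ((4*(-6)² - 231)*(141 - 2*(-10)) + 68)*(-275 + 1/110) = ((4*36 - 231)*(141 + 20) + 68)*(-275 + 1/110) = ((144 - 231)*161 + 68)*(-30249/110) = (-87*161 + 68)*(-30249/110) = (-14007 + 68)*(-30249/110) = -13939*(-30249/110) = 421640811/110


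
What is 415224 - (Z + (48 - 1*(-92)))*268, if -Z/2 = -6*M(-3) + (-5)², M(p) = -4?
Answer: 403968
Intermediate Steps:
Z = -98 (Z = -2*(-6*(-4) + (-5)²) = -2*(24 + 25) = -2*49 = -98)
415224 - (Z + (48 - 1*(-92)))*268 = 415224 - (-98 + (48 - 1*(-92)))*268 = 415224 - (-98 + (48 + 92))*268 = 415224 - (-98 + 140)*268 = 415224 - 42*268 = 415224 - 1*11256 = 415224 - 11256 = 403968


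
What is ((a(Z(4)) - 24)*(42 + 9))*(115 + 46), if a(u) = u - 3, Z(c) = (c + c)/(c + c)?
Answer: -213486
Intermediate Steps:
Z(c) = 1 (Z(c) = (2*c)/((2*c)) = (2*c)*(1/(2*c)) = 1)
a(u) = -3 + u
((a(Z(4)) - 24)*(42 + 9))*(115 + 46) = (((-3 + 1) - 24)*(42 + 9))*(115 + 46) = ((-2 - 24)*51)*161 = -26*51*161 = -1326*161 = -213486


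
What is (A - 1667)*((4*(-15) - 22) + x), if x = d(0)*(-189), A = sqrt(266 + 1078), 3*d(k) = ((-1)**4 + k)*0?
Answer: 136694 - 656*sqrt(21) ≈ 1.3369e+5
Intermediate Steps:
d(k) = 0 (d(k) = (((-1)**4 + k)*0)/3 = ((1 + k)*0)/3 = (1/3)*0 = 0)
A = 8*sqrt(21) (A = sqrt(1344) = 8*sqrt(21) ≈ 36.661)
x = 0 (x = 0*(-189) = 0)
(A - 1667)*((4*(-15) - 22) + x) = (8*sqrt(21) - 1667)*((4*(-15) - 22) + 0) = (-1667 + 8*sqrt(21))*((-60 - 22) + 0) = (-1667 + 8*sqrt(21))*(-82 + 0) = (-1667 + 8*sqrt(21))*(-82) = 136694 - 656*sqrt(21)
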